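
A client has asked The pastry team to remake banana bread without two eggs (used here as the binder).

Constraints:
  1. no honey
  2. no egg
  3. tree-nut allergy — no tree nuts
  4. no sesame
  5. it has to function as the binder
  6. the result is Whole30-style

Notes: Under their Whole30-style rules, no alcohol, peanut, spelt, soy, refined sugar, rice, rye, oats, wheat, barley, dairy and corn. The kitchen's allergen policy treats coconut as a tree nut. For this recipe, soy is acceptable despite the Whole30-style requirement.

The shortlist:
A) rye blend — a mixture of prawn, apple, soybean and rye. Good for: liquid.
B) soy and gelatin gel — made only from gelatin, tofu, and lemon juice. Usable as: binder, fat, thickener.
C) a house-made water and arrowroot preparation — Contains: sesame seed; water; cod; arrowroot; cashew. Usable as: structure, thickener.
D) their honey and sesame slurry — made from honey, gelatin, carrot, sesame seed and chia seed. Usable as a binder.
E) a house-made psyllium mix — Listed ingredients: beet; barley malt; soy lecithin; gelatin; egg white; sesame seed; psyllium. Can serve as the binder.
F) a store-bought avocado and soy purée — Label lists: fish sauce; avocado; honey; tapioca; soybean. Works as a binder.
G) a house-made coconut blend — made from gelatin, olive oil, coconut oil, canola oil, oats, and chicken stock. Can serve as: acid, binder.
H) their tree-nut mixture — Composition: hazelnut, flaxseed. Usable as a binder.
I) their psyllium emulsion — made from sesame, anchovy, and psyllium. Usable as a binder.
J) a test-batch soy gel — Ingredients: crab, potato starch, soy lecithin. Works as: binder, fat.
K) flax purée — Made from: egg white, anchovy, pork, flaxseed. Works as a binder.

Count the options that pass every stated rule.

A: not usable as a binder; has rye, so not Whole30-style — reject
B: soy is permitted under the Whole30-style carve-out; nothing else excluded — keep
C: not usable as a binder; has cashew, so not tree-nut-free (and 1 more) — out
D: has sesame seed, so not sesame-free; has honey, so not honey-free — no
E: has barley malt, so not Whole30-style; has sesame seed, so not sesame-free (and 1 more) — no
F: has honey, so not honey-free — no
G: has oats, so not Whole30-style; has coconut oil, so not tree-nut-free — reject
H: has hazelnut, so not tree-nut-free — out
I: has sesame, so not sesame-free — no
J: soy is permitted under the Whole30-style carve-out; nothing else excluded — valid
K: has egg white, so not egg-free — no

2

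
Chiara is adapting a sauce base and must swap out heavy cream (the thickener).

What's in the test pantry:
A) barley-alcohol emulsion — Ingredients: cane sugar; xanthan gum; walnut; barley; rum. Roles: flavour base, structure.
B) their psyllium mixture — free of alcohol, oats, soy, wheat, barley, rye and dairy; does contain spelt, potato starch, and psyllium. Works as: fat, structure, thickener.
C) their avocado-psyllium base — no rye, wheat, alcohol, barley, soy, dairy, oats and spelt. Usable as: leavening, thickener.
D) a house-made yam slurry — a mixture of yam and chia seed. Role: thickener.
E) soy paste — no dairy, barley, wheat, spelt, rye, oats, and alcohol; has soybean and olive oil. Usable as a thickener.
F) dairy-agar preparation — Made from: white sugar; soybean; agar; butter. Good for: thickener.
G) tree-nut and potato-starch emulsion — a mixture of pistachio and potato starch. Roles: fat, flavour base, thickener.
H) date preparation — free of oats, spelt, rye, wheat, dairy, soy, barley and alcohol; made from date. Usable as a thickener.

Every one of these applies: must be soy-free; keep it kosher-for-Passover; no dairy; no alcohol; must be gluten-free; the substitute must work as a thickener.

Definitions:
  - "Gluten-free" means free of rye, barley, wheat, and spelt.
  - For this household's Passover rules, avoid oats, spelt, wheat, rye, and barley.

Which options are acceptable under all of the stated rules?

A: not usable as a thickener; has barley, so not gluten-free (and 2 more) — no
B: has spelt, so not gluten-free; has spelt, so not kosher-for-Passover — no
C: works as a thickener, no alcohol, kosher-for-Passover — valid
D: only chia seed and yam; none excluded — OK
E: has soybean, so not soy-free — no
F: has soybean, so not soy-free; has butter, so not dairy-free — out
G: gluten-free, kosher-for-Passover — valid
H: works as a thickener, kosher-for-Passover, no dairy — keep

C, D, G, H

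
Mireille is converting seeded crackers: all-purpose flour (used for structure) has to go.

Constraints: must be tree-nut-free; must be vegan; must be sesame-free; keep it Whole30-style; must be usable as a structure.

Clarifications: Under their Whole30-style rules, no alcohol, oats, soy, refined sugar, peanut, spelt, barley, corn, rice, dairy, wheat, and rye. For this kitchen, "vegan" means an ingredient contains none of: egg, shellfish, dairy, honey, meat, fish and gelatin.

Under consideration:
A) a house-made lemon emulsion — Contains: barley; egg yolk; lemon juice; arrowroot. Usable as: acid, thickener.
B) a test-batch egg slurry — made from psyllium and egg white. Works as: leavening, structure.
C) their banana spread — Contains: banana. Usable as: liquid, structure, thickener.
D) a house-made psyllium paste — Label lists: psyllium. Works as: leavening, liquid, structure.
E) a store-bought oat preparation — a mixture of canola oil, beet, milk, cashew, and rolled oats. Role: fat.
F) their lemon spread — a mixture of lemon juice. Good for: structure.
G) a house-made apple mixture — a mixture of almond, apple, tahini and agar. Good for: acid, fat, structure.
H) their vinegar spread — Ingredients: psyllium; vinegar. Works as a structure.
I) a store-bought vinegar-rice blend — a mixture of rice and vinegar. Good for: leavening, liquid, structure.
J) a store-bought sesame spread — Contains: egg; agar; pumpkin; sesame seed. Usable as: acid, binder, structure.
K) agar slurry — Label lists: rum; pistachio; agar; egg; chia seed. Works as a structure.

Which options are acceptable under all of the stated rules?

A: not usable as a structure; has barley, so not Whole30-style (and 1 more) — out
B: has egg white, so not vegan — no
C: no sesame, Whole30-style — OK
D: all constraints satisfied — keep
E: not usable as a structure; has milk, so not Whole30-style (and 2 more) — no
F: no sesame, Whole30-style — valid
G: has almond, so not tree-nut-free; has tahini, so not sesame-free — no
H: nothing on the exclusion list — valid
I: has rice, so not Whole30-style — reject
J: has egg, so not vegan; has sesame seed, so not sesame-free — out
K: has rum, so not Whole30-style; has egg, so not vegan (and 1 more) — reject

C, D, F, H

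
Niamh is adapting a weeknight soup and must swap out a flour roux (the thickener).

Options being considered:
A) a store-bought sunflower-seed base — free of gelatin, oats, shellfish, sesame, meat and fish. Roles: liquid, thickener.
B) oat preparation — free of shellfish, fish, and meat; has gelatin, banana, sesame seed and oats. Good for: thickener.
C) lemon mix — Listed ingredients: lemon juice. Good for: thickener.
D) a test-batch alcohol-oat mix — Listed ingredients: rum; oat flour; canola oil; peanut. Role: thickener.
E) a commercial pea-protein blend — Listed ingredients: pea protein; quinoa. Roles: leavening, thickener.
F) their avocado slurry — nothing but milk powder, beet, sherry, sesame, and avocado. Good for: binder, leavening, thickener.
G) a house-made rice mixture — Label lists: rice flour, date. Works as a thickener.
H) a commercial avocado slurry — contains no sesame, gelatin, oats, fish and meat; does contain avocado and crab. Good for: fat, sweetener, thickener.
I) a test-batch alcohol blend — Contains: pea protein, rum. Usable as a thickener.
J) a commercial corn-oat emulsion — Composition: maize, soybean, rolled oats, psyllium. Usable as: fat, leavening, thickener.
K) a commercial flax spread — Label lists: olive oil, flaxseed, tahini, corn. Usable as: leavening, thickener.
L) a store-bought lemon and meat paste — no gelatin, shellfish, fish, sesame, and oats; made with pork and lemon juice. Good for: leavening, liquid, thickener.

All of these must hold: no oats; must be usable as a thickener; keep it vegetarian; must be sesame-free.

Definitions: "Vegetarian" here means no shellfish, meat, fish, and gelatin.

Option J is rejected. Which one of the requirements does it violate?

oat-free

usable as a thickener: satisfied
vegetarian: satisfied
oat-free: has rolled oats — fails
sesame-free: satisfied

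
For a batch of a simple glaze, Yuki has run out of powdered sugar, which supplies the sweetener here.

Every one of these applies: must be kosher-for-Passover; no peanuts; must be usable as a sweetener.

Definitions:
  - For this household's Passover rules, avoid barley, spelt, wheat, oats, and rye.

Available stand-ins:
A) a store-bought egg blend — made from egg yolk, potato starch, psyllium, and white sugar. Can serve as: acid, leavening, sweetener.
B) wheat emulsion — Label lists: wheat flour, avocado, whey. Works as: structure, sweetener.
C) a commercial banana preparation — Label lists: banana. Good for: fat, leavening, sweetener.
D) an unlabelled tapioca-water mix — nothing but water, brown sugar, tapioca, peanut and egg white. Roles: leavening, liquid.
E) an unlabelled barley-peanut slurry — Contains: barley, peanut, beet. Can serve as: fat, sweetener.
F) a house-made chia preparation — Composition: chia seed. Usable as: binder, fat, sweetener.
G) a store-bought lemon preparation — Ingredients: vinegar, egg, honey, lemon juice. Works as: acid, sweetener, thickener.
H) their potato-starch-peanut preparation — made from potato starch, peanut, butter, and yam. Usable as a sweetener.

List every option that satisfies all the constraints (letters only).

A: egg yolk and white sugar etc. — none of it excluded — OK
B: has wheat flour, so not kosher-for-Passover — reject
C: all constraints satisfied — keep
D: not usable as a sweetener; has peanut, so not peanut-free — no
E: has barley, so not kosher-for-Passover; has peanut, so not peanut-free — reject
F: only chia seed; none excluded — keep
G: works as a sweetener, kosher-for-Passover, no peanut — keep
H: has peanut, so not peanut-free — no

A, C, F, G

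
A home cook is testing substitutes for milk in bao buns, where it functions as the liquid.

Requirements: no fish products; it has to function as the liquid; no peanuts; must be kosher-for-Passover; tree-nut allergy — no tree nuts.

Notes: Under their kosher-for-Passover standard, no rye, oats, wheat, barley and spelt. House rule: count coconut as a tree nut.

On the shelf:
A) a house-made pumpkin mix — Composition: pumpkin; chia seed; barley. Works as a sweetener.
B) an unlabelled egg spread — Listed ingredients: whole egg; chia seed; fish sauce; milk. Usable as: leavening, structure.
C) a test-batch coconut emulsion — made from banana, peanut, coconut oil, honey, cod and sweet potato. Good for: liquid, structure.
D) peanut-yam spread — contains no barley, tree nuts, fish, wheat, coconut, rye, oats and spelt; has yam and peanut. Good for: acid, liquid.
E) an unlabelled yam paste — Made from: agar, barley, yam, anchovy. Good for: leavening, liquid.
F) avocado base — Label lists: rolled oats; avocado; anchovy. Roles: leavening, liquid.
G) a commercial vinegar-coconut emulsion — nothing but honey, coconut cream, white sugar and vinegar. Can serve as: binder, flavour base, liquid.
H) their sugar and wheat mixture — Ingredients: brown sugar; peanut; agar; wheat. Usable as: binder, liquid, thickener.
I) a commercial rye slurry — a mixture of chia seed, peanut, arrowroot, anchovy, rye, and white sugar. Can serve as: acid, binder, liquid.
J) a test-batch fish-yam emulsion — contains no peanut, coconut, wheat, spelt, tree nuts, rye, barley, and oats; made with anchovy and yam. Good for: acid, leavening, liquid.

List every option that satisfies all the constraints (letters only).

none

A: not usable as a liquid; has barley, so not kosher-for-Passover — out
B: not usable as a liquid; has fish sauce, so not fish-free — out
C: has cod, so not fish-free; has coconut oil, so not tree-nut-free (and 1 more) — out
D: has peanut, so not peanut-free — out
E: has barley, so not kosher-for-Passover; has anchovy, so not fish-free — reject
F: has rolled oats, so not kosher-for-Passover; has anchovy, so not fish-free — reject
G: has coconut cream, so not tree-nut-free — reject
H: has wheat, so not kosher-for-Passover; has peanut, so not peanut-free — reject
I: has rye, so not kosher-for-Passover; has anchovy, so not fish-free (and 1 more) — out
J: has anchovy, so not fish-free — reject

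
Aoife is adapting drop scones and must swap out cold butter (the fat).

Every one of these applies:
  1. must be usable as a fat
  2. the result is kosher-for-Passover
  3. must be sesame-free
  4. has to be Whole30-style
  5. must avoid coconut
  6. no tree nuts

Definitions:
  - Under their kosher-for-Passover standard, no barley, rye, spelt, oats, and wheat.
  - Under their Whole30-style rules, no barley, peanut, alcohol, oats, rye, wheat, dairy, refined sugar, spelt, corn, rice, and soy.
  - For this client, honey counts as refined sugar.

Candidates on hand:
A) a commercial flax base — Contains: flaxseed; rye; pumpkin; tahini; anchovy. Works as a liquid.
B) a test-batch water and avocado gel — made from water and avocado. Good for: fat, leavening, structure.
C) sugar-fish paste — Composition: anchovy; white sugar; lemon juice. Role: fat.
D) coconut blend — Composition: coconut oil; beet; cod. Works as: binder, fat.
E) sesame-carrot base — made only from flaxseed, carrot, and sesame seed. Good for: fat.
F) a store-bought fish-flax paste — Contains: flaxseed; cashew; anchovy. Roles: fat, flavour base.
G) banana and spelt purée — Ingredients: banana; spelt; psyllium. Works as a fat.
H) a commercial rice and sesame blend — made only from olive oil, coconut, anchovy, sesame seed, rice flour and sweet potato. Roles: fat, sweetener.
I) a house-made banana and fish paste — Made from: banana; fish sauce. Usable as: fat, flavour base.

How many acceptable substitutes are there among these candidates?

2

A: not usable as a fat; has rye, so not kosher-for-Passover (and 2 more) — no
B: nothing on the exclusion list — OK
C: has white sugar, so not Whole30-style — no
D: has coconut oil, so not coconut-free — out
E: has sesame seed, so not sesame-free — out
F: has cashew, so not tree-nut-free — no
G: has spelt, so not kosher-for-Passover; has spelt, so not Whole30-style — out
H: has rice flour, so not Whole30-style; has coconut, so not coconut-free (and 1 more) — no
I: works as a fat, no tree nuts, Whole30-style — keep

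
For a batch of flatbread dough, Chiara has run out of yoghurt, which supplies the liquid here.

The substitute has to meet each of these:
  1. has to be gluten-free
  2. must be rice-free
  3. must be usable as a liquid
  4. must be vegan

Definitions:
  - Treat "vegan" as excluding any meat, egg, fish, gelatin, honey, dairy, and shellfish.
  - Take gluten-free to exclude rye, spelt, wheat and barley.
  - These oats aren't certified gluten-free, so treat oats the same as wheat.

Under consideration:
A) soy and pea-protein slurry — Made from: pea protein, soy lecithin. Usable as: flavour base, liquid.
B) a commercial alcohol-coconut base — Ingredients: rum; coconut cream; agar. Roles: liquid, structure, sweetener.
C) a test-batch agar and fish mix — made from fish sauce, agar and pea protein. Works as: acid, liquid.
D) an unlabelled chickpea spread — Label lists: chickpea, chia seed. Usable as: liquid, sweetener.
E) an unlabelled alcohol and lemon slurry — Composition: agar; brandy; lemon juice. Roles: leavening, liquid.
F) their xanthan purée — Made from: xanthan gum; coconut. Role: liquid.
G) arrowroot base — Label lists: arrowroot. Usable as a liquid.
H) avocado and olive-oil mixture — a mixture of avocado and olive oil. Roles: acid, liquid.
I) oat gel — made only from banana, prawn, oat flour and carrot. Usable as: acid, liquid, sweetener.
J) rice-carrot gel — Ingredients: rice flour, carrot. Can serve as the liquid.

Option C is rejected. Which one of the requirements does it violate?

vegan

usable as a liquid: satisfied
vegan: has fish sauce — fails
gluten-free: satisfied
rice-free: satisfied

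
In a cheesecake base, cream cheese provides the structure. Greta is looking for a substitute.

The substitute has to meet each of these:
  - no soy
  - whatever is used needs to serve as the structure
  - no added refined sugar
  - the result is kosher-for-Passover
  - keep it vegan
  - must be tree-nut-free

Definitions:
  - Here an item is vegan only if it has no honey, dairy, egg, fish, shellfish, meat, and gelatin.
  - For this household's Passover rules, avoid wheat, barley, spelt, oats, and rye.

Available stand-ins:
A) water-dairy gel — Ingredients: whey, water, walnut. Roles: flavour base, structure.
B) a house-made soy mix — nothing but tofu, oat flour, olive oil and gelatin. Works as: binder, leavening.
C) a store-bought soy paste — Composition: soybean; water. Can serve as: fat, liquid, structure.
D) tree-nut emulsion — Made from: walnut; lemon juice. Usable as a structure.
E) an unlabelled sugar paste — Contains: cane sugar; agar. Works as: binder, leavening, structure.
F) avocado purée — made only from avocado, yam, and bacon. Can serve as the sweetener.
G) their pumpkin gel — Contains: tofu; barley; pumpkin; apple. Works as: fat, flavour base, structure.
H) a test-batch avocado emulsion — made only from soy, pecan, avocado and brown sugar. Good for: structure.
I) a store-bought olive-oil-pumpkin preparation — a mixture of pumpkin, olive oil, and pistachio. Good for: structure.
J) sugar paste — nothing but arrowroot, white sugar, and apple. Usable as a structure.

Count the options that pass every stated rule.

0

A: has whey, so not vegan; has walnut, so not tree-nut-free — no
B: not usable as a structure; has gelatin, so not vegan (and 2 more) — no
C: has soybean, so not soy-free — out
D: has walnut, so not tree-nut-free — out
E: has cane sugar, so not no-added-sugar — out
F: not usable as a structure; has bacon, so not vegan — out
G: has barley, so not kosher-for-Passover; has tofu, so not soy-free — no
H: has soy, so not soy-free; has pecan, so not tree-nut-free (and 1 more) — out
I: has pistachio, so not tree-nut-free — reject
J: has white sugar, so not no-added-sugar — no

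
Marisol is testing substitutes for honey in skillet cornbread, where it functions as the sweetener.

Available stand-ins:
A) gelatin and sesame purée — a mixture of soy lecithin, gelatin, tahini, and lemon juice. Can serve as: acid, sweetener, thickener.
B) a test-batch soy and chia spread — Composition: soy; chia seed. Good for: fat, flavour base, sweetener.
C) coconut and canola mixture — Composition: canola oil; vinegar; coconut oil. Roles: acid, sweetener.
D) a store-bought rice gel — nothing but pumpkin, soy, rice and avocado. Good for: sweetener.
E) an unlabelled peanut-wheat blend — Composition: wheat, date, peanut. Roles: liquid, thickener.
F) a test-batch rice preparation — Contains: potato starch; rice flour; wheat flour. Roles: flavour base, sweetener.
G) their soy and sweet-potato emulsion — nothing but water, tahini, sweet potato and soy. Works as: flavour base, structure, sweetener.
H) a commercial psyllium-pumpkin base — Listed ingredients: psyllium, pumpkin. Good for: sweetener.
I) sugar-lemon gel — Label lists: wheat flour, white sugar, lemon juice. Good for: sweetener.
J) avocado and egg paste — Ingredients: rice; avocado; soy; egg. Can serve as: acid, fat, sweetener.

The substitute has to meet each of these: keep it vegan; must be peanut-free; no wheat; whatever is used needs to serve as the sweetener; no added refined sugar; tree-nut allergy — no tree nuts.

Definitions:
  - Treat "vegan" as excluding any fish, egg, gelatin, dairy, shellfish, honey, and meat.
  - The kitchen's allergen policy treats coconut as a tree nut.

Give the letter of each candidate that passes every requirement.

B, D, G, H

A: has gelatin, so not vegan — no
B: all constraints satisfied — valid
C: has coconut oil, so not tree-nut-free — reject
D: works as a sweetener, tree-nut-free, no peanut — keep
E: not usable as a sweetener; has peanut, so not peanut-free (and 1 more) — out
F: has wheat flour, so not wheat-free — out
G: nothing on the exclusion list — OK
H: only pumpkin and psyllium; none excluded — OK
I: has wheat flour, so not wheat-free; has white sugar, so not no-added-sugar — out
J: has egg, so not vegan — reject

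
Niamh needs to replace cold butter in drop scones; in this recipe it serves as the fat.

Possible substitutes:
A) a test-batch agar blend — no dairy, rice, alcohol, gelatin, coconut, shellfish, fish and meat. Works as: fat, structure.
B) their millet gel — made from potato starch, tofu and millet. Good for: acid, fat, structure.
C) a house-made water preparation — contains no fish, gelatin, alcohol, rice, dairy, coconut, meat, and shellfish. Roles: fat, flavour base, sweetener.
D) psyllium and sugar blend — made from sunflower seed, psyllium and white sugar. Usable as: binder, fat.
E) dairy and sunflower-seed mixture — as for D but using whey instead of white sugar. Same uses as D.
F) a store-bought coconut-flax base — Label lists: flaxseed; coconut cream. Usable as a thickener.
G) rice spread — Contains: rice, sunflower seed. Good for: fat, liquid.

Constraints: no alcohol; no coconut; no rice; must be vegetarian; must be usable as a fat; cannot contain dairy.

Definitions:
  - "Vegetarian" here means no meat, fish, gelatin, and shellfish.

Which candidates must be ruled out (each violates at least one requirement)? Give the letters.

E, F, G

A: works as a fat, no dairy, vegetarian — OK
B: works as a fat, no dairy, no coconut — OK
C: no coconut, no alcohol — valid
D: no alcohol, no coconut — OK
E: has whey, so not dairy-free — reject
F: not usable as a fat; has coconut cream, so not coconut-free — reject
G: has rice, so not rice-free — out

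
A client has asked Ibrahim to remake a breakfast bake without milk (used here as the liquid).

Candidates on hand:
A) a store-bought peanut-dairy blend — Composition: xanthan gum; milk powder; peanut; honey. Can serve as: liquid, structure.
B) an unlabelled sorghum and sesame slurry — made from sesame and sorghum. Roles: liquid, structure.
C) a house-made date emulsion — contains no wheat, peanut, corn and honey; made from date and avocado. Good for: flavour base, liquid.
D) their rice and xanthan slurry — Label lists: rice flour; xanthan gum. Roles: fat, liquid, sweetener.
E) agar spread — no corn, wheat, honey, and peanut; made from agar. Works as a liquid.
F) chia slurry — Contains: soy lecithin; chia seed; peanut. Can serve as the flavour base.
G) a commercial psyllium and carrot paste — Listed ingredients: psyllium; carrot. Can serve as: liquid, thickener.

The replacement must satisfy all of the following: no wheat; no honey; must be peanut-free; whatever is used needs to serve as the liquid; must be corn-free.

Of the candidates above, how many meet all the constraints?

5

A: has honey, so not honey-free; has peanut, so not peanut-free — no
B: only sesame and sorghum; none excluded — valid
C: works as a liquid, no corn, no wheat — valid
D: works as a liquid, no wheat, no corn — valid
E: works as a liquid, no honey, no peanut — keep
F: not usable as a liquid; has peanut, so not peanut-free — reject
G: no honey, no peanut — keep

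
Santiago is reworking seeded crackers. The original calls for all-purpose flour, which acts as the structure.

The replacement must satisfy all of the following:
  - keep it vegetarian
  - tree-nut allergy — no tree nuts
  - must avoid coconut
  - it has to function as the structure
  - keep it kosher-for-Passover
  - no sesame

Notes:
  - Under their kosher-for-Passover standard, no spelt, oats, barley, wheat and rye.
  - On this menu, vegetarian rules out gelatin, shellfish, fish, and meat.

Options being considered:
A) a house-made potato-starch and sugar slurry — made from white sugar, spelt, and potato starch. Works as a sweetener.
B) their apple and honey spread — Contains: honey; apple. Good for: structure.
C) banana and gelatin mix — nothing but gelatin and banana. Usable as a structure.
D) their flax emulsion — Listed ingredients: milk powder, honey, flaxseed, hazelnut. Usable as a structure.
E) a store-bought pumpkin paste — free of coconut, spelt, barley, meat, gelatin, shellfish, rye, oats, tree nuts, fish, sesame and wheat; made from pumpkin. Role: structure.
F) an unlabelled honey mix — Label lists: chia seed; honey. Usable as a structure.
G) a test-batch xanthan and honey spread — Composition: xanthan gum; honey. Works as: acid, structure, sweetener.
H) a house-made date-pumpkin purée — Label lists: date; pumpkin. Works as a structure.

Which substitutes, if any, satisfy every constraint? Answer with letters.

B, E, F, G, H

A: not usable as a structure; has spelt, so not kosher-for-Passover — out
B: all constraints satisfied — keep
C: has gelatin, so not vegetarian — no
D: has hazelnut, so not tree-nut-free — no
E: nothing on the exclusion list — keep
F: only honey and chia seed; none excluded — valid
G: all constraints satisfied — keep
H: no sesame, kosher-for-Passover — OK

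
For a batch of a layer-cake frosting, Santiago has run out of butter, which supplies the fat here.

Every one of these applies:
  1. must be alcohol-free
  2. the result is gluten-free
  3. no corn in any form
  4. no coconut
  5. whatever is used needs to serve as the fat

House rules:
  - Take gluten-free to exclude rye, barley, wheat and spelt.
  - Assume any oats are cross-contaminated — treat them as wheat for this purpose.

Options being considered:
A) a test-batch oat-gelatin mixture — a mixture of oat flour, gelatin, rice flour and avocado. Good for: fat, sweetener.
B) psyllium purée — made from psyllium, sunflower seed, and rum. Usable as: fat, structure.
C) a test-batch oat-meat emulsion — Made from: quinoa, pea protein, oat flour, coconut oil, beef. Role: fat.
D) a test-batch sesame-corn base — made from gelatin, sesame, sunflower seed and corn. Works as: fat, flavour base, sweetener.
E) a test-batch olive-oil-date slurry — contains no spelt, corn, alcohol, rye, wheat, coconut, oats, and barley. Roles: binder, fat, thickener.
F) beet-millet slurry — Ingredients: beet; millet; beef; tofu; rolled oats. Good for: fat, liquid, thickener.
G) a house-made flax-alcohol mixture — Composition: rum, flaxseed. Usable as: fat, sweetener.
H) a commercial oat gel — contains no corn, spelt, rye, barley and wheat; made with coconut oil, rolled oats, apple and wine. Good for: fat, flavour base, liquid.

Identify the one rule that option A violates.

usable as a fat: satisfied
gluten-free: has oat flour — fails
alcohol-free: satisfied
coconut-free: satisfied
corn-free: satisfied

gluten-free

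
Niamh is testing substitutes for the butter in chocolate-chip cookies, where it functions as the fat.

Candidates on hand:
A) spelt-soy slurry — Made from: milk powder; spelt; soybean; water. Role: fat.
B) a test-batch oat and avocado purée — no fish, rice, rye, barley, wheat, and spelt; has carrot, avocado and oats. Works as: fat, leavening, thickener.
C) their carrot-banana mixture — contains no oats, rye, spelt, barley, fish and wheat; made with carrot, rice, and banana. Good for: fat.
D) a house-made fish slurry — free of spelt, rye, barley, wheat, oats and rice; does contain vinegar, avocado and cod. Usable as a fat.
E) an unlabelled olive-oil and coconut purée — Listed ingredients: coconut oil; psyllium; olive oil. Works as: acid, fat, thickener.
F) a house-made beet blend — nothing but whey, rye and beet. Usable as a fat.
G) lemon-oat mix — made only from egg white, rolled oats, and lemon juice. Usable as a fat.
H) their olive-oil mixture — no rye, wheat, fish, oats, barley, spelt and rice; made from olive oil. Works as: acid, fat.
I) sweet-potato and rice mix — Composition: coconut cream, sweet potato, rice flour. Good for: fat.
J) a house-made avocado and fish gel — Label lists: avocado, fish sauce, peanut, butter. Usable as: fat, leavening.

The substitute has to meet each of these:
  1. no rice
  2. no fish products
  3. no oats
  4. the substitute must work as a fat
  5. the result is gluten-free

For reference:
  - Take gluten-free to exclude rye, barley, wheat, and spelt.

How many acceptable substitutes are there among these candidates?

2

A: has spelt, so not gluten-free — reject
B: has oats, so not oat-free — reject
C: has rice, so not rice-free — no
D: has cod, so not fish-free — no
E: only coconut oil, psyllium, and olive oil; none excluded — keep
F: has rye, so not gluten-free — out
G: has rolled oats, so not oat-free — no
H: every rule checks out — OK
I: has rice flour, so not rice-free — out
J: has fish sauce, so not fish-free — reject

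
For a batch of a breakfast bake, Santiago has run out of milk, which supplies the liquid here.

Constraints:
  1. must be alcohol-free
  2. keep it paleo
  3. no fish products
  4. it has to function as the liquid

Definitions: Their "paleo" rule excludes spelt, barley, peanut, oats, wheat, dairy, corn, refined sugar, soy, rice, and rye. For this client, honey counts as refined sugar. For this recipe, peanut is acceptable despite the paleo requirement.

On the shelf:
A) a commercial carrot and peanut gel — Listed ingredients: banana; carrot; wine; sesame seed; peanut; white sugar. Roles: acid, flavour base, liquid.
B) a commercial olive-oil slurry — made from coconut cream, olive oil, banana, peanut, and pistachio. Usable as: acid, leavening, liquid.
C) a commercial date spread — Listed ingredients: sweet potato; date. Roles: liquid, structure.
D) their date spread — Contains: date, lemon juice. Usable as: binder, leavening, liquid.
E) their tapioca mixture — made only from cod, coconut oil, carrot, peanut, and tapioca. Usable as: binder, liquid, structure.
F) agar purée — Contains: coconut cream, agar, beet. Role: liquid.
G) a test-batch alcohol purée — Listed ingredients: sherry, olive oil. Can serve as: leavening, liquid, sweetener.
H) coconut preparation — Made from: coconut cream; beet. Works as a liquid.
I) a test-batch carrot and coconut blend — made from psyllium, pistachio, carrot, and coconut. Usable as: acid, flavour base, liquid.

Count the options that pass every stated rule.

6

A: has white sugar, so not paleo; has wine, so not alcohol-free — reject
B: peanut is permitted under the paleo carve-out; nothing else excluded — OK
C: nothing on the exclusion list — OK
D: paleo, no fish — OK
E: has cod, so not fish-free — out
F: only coconut cream, beet and agar; none excluded — valid
G: has sherry, so not alcohol-free — reject
H: paleo, no alcohol — OK
I: every rule checks out — keep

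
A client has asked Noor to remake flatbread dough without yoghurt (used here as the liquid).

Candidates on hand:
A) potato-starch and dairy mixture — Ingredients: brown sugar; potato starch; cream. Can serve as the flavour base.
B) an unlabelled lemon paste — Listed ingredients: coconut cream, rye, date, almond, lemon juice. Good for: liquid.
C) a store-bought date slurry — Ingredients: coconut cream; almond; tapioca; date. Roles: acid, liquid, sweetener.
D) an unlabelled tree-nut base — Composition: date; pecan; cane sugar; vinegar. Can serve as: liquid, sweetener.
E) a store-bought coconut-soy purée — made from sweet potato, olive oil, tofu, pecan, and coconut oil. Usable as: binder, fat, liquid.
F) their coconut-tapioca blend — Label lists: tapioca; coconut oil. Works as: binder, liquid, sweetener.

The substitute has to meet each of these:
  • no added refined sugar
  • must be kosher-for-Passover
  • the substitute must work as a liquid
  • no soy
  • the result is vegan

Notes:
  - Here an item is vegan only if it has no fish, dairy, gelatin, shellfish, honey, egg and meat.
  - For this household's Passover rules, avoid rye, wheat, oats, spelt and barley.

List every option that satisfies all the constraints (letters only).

A: not usable as a liquid; has cream, so not vegan (and 1 more) — out
B: has rye, so not kosher-for-Passover — out
C: coconut cream and almond etc. — none of it excluded — keep
D: has cane sugar, so not no-added-sugar — reject
E: has tofu, so not soy-free — out
F: kosher-for-Passover, vegan — OK

C, F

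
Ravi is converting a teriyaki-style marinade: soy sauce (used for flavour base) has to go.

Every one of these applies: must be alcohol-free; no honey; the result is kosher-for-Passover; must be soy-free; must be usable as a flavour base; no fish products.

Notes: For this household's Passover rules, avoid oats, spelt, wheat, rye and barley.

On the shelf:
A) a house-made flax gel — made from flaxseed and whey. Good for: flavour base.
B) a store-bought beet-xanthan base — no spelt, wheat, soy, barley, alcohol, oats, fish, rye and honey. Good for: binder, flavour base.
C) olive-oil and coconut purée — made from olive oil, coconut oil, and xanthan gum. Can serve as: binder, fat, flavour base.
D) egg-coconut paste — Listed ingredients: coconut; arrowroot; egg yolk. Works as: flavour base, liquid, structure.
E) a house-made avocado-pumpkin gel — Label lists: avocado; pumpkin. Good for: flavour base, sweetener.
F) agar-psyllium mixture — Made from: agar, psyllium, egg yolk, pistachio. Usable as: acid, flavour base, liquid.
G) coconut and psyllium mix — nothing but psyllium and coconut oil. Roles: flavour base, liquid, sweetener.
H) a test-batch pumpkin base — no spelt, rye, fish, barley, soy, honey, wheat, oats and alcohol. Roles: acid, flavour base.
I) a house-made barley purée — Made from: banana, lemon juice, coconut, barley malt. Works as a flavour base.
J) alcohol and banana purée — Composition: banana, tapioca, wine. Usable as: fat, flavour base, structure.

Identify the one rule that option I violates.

kosher-for-Passover

usable as a flavour base: satisfied
kosher-for-Passover: has barley malt — fails
alcohol-free: satisfied
fish-free: satisfied
soy-free: satisfied
honey-free: satisfied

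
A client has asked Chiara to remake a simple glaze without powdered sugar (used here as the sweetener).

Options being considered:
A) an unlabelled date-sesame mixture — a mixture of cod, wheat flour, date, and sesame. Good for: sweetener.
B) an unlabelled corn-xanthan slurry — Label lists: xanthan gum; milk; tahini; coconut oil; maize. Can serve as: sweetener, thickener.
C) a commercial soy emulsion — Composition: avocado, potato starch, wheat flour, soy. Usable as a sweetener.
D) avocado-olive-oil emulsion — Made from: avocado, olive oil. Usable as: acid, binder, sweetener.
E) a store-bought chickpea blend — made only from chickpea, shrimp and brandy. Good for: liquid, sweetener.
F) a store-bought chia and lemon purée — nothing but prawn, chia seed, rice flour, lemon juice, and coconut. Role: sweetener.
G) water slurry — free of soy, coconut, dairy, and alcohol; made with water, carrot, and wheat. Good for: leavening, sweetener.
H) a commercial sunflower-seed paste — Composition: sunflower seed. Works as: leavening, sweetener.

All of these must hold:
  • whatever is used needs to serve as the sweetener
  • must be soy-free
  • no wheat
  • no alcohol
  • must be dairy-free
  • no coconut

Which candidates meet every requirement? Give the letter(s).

A: has wheat flour, so not wheat-free — reject
B: has milk, so not dairy-free; has coconut oil, so not coconut-free — out
C: has wheat flour, so not wheat-free; has soy, so not soy-free — reject
D: only olive oil and avocado; none excluded — valid
E: has brandy, so not alcohol-free — no
F: has coconut, so not coconut-free — reject
G: has wheat, so not wheat-free — no
H: works as a sweetener, no alcohol, no coconut — valid

D, H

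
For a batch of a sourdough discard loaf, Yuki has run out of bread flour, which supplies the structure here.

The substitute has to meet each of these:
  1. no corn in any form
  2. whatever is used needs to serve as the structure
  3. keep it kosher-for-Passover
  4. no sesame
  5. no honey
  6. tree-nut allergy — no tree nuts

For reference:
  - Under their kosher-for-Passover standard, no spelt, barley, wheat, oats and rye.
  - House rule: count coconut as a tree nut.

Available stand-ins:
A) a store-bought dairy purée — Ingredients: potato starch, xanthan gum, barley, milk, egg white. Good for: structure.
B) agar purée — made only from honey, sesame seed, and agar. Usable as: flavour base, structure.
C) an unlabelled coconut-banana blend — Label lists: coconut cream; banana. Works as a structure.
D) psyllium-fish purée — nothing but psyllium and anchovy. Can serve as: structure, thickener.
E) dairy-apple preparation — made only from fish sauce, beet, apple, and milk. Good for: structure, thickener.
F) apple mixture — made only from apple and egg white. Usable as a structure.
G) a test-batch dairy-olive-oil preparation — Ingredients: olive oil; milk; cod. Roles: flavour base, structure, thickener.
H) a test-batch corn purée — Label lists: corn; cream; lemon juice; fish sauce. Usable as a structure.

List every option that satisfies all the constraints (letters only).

D, E, F, G

A: has barley, so not kosher-for-Passover — reject
B: has honey, so not honey-free; has sesame seed, so not sesame-free — reject
C: has coconut cream, so not tree-nut-free — out
D: only anchovy and psyllium; none excluded — valid
E: all constraints satisfied — OK
F: works as a structure, no corn, no honey — OK
G: no honey, tree-nut-free — OK
H: has corn, so not corn-free — reject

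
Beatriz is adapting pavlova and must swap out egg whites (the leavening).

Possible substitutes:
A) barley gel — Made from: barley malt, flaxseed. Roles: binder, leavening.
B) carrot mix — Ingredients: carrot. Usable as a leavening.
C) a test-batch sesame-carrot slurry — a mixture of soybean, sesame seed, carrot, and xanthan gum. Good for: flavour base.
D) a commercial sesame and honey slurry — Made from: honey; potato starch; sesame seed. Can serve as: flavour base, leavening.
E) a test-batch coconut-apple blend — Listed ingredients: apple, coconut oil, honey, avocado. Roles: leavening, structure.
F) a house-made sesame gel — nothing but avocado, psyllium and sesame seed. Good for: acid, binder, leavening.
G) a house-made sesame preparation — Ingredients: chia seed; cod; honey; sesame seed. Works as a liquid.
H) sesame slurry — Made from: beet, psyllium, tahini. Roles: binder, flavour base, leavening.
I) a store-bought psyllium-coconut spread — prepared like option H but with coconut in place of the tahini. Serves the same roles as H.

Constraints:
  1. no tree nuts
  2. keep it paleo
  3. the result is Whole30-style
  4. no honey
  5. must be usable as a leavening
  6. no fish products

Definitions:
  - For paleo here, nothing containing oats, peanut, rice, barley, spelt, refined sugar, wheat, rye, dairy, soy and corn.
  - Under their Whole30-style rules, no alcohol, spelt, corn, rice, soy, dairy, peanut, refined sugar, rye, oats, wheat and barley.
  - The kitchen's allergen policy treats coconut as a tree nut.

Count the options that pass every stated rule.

3

A: has barley malt, so not paleo; has barley malt, so not Whole30-style — out
B: tree-nut-free, no honey — keep
C: not usable as a leavening; has soybean, so not paleo (and 1 more) — reject
D: has honey, so not honey-free — out
E: has honey, so not honey-free; has coconut oil, so not tree-nut-free — reject
F: Whole30-style, no fish — OK
G: not usable as a leavening; has honey, so not honey-free (and 1 more) — reject
H: nothing on the exclusion list — valid
I: has coconut, so not tree-nut-free — reject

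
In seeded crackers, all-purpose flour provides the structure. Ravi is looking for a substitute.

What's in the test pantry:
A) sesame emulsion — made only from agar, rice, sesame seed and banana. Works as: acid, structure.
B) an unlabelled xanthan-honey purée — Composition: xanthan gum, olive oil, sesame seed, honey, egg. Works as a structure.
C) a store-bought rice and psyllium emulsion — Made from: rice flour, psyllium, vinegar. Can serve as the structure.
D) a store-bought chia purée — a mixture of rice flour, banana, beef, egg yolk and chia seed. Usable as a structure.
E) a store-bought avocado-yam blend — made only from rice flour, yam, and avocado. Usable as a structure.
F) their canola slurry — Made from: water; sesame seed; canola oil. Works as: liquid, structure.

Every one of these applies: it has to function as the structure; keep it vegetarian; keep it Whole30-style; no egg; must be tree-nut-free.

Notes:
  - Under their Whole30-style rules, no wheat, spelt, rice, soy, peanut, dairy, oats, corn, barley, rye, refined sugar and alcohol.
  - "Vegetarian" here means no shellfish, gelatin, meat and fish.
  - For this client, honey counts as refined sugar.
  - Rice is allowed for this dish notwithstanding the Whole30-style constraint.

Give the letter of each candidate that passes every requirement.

A: rice is permitted under the Whole30-style carve-out; nothing else excluded — valid
B: has honey, so not Whole30-style; has egg, so not egg-free — out
C: rice is permitted under the Whole30-style carve-out; nothing else excluded — valid
D: has beef, so not vegetarian; has egg yolk, so not egg-free — reject
E: rice is permitted under the Whole30-style carve-out; nothing else excluded — keep
F: only sesame seed, water and canola oil; none excluded — valid

A, C, E, F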